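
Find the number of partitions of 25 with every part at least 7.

11

They are:
25
7 + 18
8 + 17
9 + 16
10 + 15
11 + 14
12 + 13
7 + 7 + 11
7 + 8 + 10
7 + 9 + 9
8 + 8 + 9
Counting gives 11.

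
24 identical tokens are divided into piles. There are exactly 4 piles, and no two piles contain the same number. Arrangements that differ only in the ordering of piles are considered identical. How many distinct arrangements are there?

There are too many to list fully; the first 12 (by largest part) are:
18,3,2,1
17,4,2,1
16,5,2,1
16,4,3,1
15,6,2,1
15,5,3,1
15,4,3,2
14,7,2,1
14,6,3,1
14,5,4,1
14,5,3,2
13,8,2,1
…and 35 more, for 47 total.

47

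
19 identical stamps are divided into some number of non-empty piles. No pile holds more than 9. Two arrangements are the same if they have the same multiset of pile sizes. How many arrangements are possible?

393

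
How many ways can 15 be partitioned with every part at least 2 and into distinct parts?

Enumerating:
15
13 + 2
12 + 3
11 + 4
10 + 5
10 + 3 + 2
9 + 6
9 + 4 + 2
8 + 7
8 + 5 + 2
8 + 4 + 3
7 + 6 + 2
7 + 5 + 3
6 + 5 + 4
6 + 4 + 3 + 2
Counting gives 15.

15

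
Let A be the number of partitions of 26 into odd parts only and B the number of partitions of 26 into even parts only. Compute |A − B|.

Partitions of 26 into odd parts only: 165.
Partitions of 26 into even parts only: 101.
|165 − 101| = 64.

64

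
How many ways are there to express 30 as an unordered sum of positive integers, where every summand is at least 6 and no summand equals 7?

28

There are too many to list fully; the first 12 (by largest part) are:
30
24, 6
22, 8
21, 9
20, 10
19, 11
18, 12
18, 6, 6
17, 13
16, 14
16, 8, 6
15, 15
…and 16 more, for 28 total.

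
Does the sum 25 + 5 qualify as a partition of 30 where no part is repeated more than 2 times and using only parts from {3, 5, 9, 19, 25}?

Yes

The parts sum to 30, and the condition 'no summand is used more than 2 times' holds; the condition 'each summand belongs to {3, 5, 9, 19, 25}' holds.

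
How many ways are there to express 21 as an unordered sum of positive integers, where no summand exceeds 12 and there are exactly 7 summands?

101

A full systematic count gives 101.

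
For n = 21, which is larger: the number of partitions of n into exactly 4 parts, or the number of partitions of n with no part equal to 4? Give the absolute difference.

423

Partitions of 21 into exactly 4 parts: 72.
Partitions of 21 with no part equal to 4: 495.
|72 − 495| = 423.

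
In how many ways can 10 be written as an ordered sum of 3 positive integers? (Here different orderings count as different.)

36

A composition of 10 into 3 positive parts is chosen by placing 2 dividers among the 9 gaps between 10 units: C(9,2) = 36.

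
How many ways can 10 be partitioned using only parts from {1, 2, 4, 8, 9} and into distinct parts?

The partitions of 10 that satisfy the conditions:
9,1
8,2
That's 2 in total.

2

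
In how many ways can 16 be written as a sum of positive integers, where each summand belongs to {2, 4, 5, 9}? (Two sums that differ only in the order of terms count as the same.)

They are:
2+5+9
2+4+5+5
2+2+2+5+5
4+4+4+4
2+2+4+4+4
2+2+2+2+4+4
2+2+2+2+2+2+4
2+2+2+2+2+2+2+2
That's 8 in total.

8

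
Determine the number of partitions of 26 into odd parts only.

There are 165 such partitions.

165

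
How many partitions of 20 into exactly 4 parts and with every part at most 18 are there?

64

A partial list (first 12 by largest part):
17+1+1+1
16+2+1+1
15+3+1+1
15+2+2+1
14+4+1+1
14+3+2+1
14+2+2+2
13+5+1+1
13+4+2+1
13+3+3+1
13+3+2+2
12+6+1+1
…and 52 more, for 64 total.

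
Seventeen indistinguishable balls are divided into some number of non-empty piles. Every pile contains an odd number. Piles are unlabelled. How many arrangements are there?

There are too many to list fully; the first 12 (by largest part) are:
17
15+1+1
13+3+1
13+1+1+1+1
11+5+1
11+3+3
11+3+1+1+1
11+1+1+1+1+1+1
9+7+1
9+5+3
9+5+1+1+1
9+3+3+1+1
…and 26 more, for 38 total.

38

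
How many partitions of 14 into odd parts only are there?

22

They are:
1 + 13
3 + 11
1 + 1 + 1 + 11
5 + 9
1 + 1 + 3 + 9
1 + 1 + 1 + 1 + 1 + 9
7 + 7
1 + 1 + 5 + 7
1 + 3 + 3 + 7
1 + 1 + 1 + 1 + 3 + 7
1 + 1 + 1 + 1 + 1 + 1 + 1 + 7
1 + 3 + 5 + 5
1 + 1 + 1 + 1 + 5 + 5
3 + 3 + 3 + 5
1 + 1 + 1 + 3 + 3 + 5
1 + 1 + 1 + 1 + 1 + 1 + 3 + 5
1 + 1 + 1 + 1 + 1 + 1 + 1 + 1 + 1 + 5
1 + 1 + 3 + 3 + 3 + 3
1 + 1 + 1 + 1 + 1 + 3 + 3 + 3
1 + 1 + 1 + 1 + 1 + 1 + 1 + 1 + 3 + 3
1 + 1 + 1 + 1 + 1 + 1 + 1 + 1 + 1 + 1 + 1 + 3
1 + 1 + 1 + 1 + 1 + 1 + 1 + 1 + 1 + 1 + 1 + 1 + 1 + 1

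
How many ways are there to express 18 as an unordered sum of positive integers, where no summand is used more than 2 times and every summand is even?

Listing the qualifying partitions of 18:
18
16+2
14+4
14+2+2
12+6
12+4+2
10+8
10+6+2
10+4+4
10+4+2+2
8+8+2
8+6+4
8+6+2+2
8+4+4+2
6+6+4+2
6+4+4+2+2

16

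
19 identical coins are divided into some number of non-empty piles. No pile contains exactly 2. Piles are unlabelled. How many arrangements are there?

A full systematic count gives 193.

193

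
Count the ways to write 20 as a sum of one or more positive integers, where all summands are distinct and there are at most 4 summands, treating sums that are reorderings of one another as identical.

A partial list (first 12 by largest part):
20
19,1
18,2
17,3
17,2,1
16,4
16,3,1
15,5
15,4,1
15,3,2
14,6
14,5,1
…and 45 more, for 57 total.

57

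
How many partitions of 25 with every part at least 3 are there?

Counting exhaustively, 130 partitions satisfy the conditions.

130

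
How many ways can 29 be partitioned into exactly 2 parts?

The partitions of 29 that satisfy the conditions:
28, 1
27, 2
26, 3
25, 4
24, 5
23, 6
22, 7
21, 8
20, 9
19, 10
18, 11
17, 12
16, 13
15, 14
Counting gives 14.

14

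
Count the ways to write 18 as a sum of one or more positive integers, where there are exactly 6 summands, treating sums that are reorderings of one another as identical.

58

There are too many to list fully; the first 12 (by largest part) are:
13, 1, 1, 1, 1, 1
12, 2, 1, 1, 1, 1
11, 3, 1, 1, 1, 1
11, 2, 2, 1, 1, 1
10, 4, 1, 1, 1, 1
10, 3, 2, 1, 1, 1
10, 2, 2, 2, 1, 1
9, 5, 1, 1, 1, 1
9, 4, 2, 1, 1, 1
9, 3, 3, 1, 1, 1
9, 3, 2, 2, 1, 1
9, 2, 2, 2, 2, 1
…and 46 more, for 58 total.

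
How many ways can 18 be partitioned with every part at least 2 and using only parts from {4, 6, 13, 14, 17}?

The partitions of 18 that satisfy the conditions:
14 + 4
6 + 6 + 6
6 + 4 + 4 + 4

3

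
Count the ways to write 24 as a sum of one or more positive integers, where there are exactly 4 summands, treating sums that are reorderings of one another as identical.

Enumerating by decreasing first part gives 108 partitions in all.

108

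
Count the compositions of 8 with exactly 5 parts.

By stars and bars with positive parts, the count is C(7,4) = 35.

35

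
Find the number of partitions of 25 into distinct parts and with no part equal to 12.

There are 125 such partitions.

125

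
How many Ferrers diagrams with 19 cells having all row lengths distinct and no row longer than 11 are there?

A partial list (first 12 by largest part):
11 + 8
11 + 7 + 1
11 + 6 + 2
11 + 5 + 3
11 + 5 + 2 + 1
11 + 4 + 3 + 1
10 + 9
10 + 8 + 1
10 + 7 + 2
10 + 6 + 3
10 + 6 + 2 + 1
10 + 5 + 4
…and 23 more, for 35 total.

35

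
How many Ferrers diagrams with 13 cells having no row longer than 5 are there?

57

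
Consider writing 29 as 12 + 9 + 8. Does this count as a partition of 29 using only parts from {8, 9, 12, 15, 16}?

Yes

The parts sum to 29, and the condition 'each summand belongs to {8, 9, 12, 15, 16}' holds.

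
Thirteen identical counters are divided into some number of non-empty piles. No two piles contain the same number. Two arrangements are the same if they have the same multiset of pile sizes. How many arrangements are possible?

18

Listing the qualifying partitions of 13:
13
12, 1
11, 2
10, 3
10, 2, 1
9, 4
9, 3, 1
8, 5
8, 4, 1
8, 3, 2
7, 6
7, 5, 1
7, 4, 2
7, 3, 2, 1
6, 5, 2
6, 4, 3
6, 4, 2, 1
5, 4, 3, 1
Counting gives 18.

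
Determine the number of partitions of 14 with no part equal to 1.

34

There are too many to list fully; the first 12 (by largest part) are:
14
12, 2
11, 3
10, 4
10, 2, 2
9, 5
9, 3, 2
8, 6
8, 4, 2
8, 3, 3
8, 2, 2, 2
7, 7
…and 22 more, for 34 total.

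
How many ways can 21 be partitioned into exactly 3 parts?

37

A partial list (first 12 by largest part):
19+1+1
18+2+1
17+3+1
17+2+2
16+4+1
16+3+2
15+5+1
15+4+2
15+3+3
14+6+1
14+5+2
14+4+3
…and 25 more, for 37 total.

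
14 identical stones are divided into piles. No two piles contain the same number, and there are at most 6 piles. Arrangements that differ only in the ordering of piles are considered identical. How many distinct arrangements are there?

22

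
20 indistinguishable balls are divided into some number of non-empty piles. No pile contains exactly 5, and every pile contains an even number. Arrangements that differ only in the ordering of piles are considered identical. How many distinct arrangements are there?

42

A partial list (first 12 by largest part):
20
18+2
16+4
16+2+2
14+6
14+4+2
14+2+2+2
12+8
12+6+2
12+4+4
12+4+2+2
12+2+2+2+2
…and 30 more, for 42 total.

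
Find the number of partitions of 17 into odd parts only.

38

There are too many to list fully; the first 12 (by largest part) are:
17
15, 1, 1
13, 3, 1
13, 1, 1, 1, 1
11, 5, 1
11, 3, 3
11, 3, 1, 1, 1
11, 1, 1, 1, 1, 1, 1
9, 7, 1
9, 5, 3
9, 5, 1, 1, 1
9, 3, 3, 1, 1
…and 26 more, for 38 total.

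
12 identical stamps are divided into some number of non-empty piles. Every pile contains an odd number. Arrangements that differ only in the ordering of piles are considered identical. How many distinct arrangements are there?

15

Enumerating:
11+1
9+3
9+1+1+1
7+5
7+3+1+1
7+1+1+1+1+1
5+5+1+1
5+3+3+1
5+3+1+1+1+1
5+1+1+1+1+1+1+1
3+3+3+3
3+3+3+1+1+1
3+3+1+1+1+1+1+1
3+1+1+1+1+1+1+1+1+1
1+1+1+1+1+1+1+1+1+1+1+1
That's 15 in total.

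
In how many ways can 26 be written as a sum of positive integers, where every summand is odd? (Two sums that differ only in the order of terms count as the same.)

Direct enumeration gives 165 partitions.

165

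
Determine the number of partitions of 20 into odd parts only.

64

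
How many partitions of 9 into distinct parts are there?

The partitions of 9 that satisfy the conditions:
9
8+1
7+2
6+3
6+2+1
5+4
5+3+1
4+3+2
That's 8 in total.

8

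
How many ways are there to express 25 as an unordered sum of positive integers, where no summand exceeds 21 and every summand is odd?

140

A full systematic count gives 140.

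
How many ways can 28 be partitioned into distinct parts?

Systematic enumeration (by largest part, then next-largest, …) yields 222.

222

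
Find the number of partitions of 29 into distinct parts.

Counting exhaustively, 256 partitions satisfy the conditions.

256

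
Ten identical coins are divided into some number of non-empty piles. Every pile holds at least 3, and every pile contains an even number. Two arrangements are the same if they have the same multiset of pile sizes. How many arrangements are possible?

2

The partitions of 10 that satisfy the conditions:
10
6,4
That's 2 in total.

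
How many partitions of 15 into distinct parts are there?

27

There are too many to list fully; the first 12 (by largest part) are:
15
1,14
2,13
3,12
1,2,12
4,11
1,3,11
5,10
1,4,10
2,3,10
6,9
1,5,9
…and 15 more, for 27 total.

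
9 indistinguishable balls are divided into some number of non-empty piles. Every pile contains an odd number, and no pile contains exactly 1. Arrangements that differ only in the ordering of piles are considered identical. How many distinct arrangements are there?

2

The partitions of 9 that satisfy the conditions:
9
3,3,3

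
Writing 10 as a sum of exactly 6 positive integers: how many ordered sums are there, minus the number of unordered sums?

Compositions: C(9,5) = 126.
Unordered (partitions into 6 parts): 5.
Difference: 126 − 5 = 121.

121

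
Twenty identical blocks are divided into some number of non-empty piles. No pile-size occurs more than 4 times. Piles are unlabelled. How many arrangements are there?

409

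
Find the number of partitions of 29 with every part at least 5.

There are too many to list fully; the first 12 (by largest part) are:
29
24, 5
23, 6
22, 7
21, 8
20, 9
19, 10
19, 5, 5
18, 11
18, 6, 5
17, 12
17, 7, 5
…and 46 more, for 58 total.

58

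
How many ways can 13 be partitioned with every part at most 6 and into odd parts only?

They are:
5+5+3
5+5+1+1+1
5+3+3+1+1
5+3+1+1+1+1+1
5+1+1+1+1+1+1+1+1
3+3+3+3+1
3+3+3+1+1+1+1
3+3+1+1+1+1+1+1+1
3+1+1+1+1+1+1+1+1+1+1
1+1+1+1+1+1+1+1+1+1+1+1+1
Counting gives 10.

10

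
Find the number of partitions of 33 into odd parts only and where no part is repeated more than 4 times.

Enumerating by decreasing first part gives 194 partitions in all.

194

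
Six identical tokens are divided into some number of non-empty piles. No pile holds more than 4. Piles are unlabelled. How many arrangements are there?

The partitions of 6 that satisfy the conditions:
4 + 2
4 + 1 + 1
3 + 3
3 + 2 + 1
3 + 1 + 1 + 1
2 + 2 + 2
2 + 2 + 1 + 1
2 + 1 + 1 + 1 + 1
1 + 1 + 1 + 1 + 1 + 1
Counting gives 9.

9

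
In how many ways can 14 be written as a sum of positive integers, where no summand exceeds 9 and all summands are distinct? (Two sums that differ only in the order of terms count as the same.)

15

Enumerating:
9, 5
9, 4, 1
9, 3, 2
8, 6
8, 5, 1
8, 4, 2
8, 3, 2, 1
7, 6, 1
7, 5, 2
7, 4, 3
7, 4, 2, 1
6, 5, 3
6, 5, 2, 1
6, 4, 3, 1
5, 4, 3, 2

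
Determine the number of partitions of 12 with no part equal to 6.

A partial list (first 12 by largest part):
12
11, 1
10, 2
10, 1, 1
9, 3
9, 2, 1
9, 1, 1, 1
8, 4
8, 3, 1
8, 2, 2
8, 2, 1, 1
8, 1, 1, 1, 1
…and 54 more, for 66 total.

66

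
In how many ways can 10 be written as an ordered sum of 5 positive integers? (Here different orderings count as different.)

Equivalently, choose which 4 of the 9 gaps become plus signs: C(9,4) = 126.

126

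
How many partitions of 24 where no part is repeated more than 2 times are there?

Systematic enumeration (by largest part, then next-largest, …) yields 431.

431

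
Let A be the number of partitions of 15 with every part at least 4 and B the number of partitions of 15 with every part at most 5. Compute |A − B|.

76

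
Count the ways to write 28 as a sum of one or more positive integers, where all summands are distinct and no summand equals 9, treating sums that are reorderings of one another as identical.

177

A full systematic count gives 177.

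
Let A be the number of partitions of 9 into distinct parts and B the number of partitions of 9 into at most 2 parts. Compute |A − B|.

Partitions of 9 into distinct parts: 8.
Partitions of 9 into at most 2 parts: 5.
|8 − 5| = 3.

3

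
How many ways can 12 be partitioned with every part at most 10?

A full systematic count gives 75.

75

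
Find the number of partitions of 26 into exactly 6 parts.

282

Direct enumeration gives 282 partitions.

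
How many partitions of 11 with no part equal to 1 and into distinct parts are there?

Enumerating:
11
9 + 2
8 + 3
7 + 4
6 + 5
6 + 3 + 2
5 + 4 + 2

7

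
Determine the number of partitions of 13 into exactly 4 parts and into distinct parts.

3

The partitions of 13 that satisfy the conditions:
7,3,2,1
6,4,2,1
5,4,3,1
That's 3 in total.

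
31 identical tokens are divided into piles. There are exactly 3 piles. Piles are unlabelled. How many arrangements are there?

80

Systematic enumeration (by largest part, then next-largest, …) yields 80.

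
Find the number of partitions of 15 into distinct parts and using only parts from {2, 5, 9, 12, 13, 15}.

2

The partitions of 15 that satisfy the conditions:
15
13+2
Counting gives 2.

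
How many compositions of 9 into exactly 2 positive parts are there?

8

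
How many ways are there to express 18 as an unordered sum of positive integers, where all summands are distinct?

46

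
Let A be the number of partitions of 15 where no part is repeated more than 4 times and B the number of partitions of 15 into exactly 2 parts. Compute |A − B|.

120

Partitions of 15 where no part is repeated more than 4 times: 127.
Partitions of 15 into exactly 2 parts: 7.
|127 − 7| = 120.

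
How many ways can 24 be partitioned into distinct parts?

Systematic enumeration (by largest part, then next-largest, …) yields 122.

122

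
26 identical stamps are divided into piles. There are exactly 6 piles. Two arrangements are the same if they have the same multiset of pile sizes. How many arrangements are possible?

Enumerating by decreasing first part gives 282 partitions in all.

282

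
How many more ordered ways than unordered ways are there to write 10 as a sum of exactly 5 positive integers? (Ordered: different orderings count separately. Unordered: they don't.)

Compositions: C(9,4) = 126.
Unordered (partitions into 5 parts): 7.
Difference: 126 − 7 = 119.

119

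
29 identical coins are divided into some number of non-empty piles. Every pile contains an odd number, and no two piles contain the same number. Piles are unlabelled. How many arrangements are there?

Enumerating:
29
25+3+1
23+5+1
21+7+1
21+5+3
19+9+1
19+7+3
17+11+1
17+9+3
17+7+5
15+13+1
15+11+3
15+9+5
13+11+5
13+9+7
13+7+5+3+1
11+9+5+3+1
That's 17 in total.

17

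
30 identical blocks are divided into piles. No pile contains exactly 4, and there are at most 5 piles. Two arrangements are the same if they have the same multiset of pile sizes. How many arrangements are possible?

Direct enumeration gives 468 partitions.

468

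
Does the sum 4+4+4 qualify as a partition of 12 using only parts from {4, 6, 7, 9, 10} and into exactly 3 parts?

The parts sum to 12, and the condition 'each summand belongs to {4, 6, 7, 9, 10}' holds; the condition 'there are exactly 3 summands' holds.

Yes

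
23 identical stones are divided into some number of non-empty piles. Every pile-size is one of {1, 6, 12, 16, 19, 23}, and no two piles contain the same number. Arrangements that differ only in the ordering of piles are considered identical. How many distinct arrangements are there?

2

The partitions of 23 that satisfy the conditions:
23
16, 6, 1
That's 2 in total.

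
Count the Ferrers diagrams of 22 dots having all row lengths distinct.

89

Direct enumeration gives 89 partitions.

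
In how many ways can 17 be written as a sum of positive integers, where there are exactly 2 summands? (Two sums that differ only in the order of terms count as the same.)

Enumerating:
16, 1
15, 2
14, 3
13, 4
12, 5
11, 6
10, 7
9, 8
That's 8 in total.

8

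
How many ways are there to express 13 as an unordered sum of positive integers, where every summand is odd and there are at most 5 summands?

11

Enumerating:
13
11, 1, 1
9, 3, 1
9, 1, 1, 1, 1
7, 5, 1
7, 3, 3
7, 3, 1, 1, 1
5, 5, 3
5, 5, 1, 1, 1
5, 3, 3, 1, 1
3, 3, 3, 3, 1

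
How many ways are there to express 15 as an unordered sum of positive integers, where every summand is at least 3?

The partitions of 15 that satisfy the conditions:
15
12+3
11+4
10+5
9+6
9+3+3
8+7
8+4+3
7+5+3
7+4+4
6+6+3
6+5+4
6+3+3+3
5+5+5
5+4+3+3
4+4+4+3
3+3+3+3+3
Counting gives 17.

17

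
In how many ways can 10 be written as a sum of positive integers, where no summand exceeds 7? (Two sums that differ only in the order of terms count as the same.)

There are too many to list fully; the first 12 (by largest part) are:
3 + 7
1 + 2 + 7
1 + 1 + 1 + 7
4 + 6
1 + 3 + 6
2 + 2 + 6
1 + 1 + 2 + 6
1 + 1 + 1 + 1 + 6
5 + 5
1 + 4 + 5
2 + 3 + 5
1 + 1 + 3 + 5
…and 26 more, for 38 total.

38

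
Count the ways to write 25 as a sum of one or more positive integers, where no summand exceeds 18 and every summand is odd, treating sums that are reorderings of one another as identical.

Direct enumeration gives 134 partitions.

134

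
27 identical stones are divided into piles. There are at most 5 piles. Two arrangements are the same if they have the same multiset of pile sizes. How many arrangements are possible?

480

Counting exhaustively, 480 partitions satisfy the conditions.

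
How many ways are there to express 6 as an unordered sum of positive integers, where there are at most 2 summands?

The partitions of 6 that satisfy the conditions:
6
1,5
2,4
3,3

4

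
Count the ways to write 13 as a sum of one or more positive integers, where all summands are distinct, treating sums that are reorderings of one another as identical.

Enumerating:
13
1,12
2,11
3,10
1,2,10
4,9
1,3,9
5,8
1,4,8
2,3,8
6,7
1,5,7
2,4,7
1,2,3,7
2,5,6
3,4,6
1,2,4,6
1,3,4,5

18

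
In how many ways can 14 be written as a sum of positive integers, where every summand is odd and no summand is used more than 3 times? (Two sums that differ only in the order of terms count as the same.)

The partitions of 14 that satisfy the conditions:
13+1
11+3
11+1+1+1
9+5
9+3+1+1
7+7
7+5+1+1
7+3+3+1
5+5+3+1
5+3+3+3
5+3+3+1+1+1
That's 11 in total.

11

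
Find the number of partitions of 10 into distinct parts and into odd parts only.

2

The partitions of 10 that satisfy the conditions:
1+9
3+7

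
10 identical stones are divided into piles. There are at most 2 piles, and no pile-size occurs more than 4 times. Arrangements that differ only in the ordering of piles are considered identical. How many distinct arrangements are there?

Listing the qualifying partitions of 10:
10
9+1
8+2
7+3
6+4
5+5
That's 6 in total.

6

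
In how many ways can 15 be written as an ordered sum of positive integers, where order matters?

The number of compositions of n is 2^(n−1); here 2^14 = 16384.

16384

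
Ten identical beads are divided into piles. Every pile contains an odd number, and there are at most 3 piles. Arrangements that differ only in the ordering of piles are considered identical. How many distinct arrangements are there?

The partitions of 10 that satisfy the conditions:
1,9
3,7
5,5

3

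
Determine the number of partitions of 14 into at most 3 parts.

Listing the qualifying partitions of 14:
14
1 + 13
2 + 12
1 + 1 + 12
3 + 11
1 + 2 + 11
4 + 10
1 + 3 + 10
2 + 2 + 10
5 + 9
1 + 4 + 9
2 + 3 + 9
6 + 8
1 + 5 + 8
2 + 4 + 8
3 + 3 + 8
7 + 7
1 + 6 + 7
2 + 5 + 7
3 + 4 + 7
2 + 6 + 6
3 + 5 + 6
4 + 4 + 6
4 + 5 + 5
Counting gives 24.

24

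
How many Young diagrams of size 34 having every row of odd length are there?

512

A full systematic count gives 512.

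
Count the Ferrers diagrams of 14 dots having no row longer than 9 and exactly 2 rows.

The partitions of 14 that satisfy the conditions:
9 + 5
8 + 6
7 + 7
That's 3 in total.

3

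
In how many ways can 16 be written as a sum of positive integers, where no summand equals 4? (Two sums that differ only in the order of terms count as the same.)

Systematic enumeration (by largest part, then next-largest, …) yields 154.

154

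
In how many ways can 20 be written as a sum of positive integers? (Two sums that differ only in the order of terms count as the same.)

There are 627 such partitions.

627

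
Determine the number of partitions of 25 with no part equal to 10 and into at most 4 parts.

158

Systematic enumeration (by largest part, then next-largest, …) yields 158.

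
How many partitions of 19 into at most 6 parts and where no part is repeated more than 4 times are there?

232

Counting exhaustively, 232 partitions satisfy the conditions.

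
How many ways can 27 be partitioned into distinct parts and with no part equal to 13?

Enumerating by decreasing first part gives 171 partitions in all.

171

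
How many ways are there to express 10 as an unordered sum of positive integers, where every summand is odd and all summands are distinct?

2

The partitions of 10 that satisfy the conditions:
9+1
7+3
That's 2 in total.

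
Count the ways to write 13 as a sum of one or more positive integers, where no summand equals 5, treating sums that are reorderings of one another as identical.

A full systematic count gives 79.

79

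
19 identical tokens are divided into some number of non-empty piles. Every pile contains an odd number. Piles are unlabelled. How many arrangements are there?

54

There are too many to list fully; the first 12 (by largest part) are:
19
17 + 1 + 1
15 + 3 + 1
15 + 1 + 1 + 1 + 1
13 + 5 + 1
13 + 3 + 3
13 + 3 + 1 + 1 + 1
13 + 1 + 1 + 1 + 1 + 1 + 1
11 + 7 + 1
11 + 5 + 3
11 + 5 + 1 + 1 + 1
11 + 3 + 3 + 1 + 1
…and 42 more, for 54 total.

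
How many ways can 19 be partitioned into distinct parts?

There are too many to list fully; the first 12 (by largest part) are:
19
18+1
17+2
16+3
16+2+1
15+4
15+3+1
14+5
14+4+1
14+3+2
13+6
13+5+1
…and 42 more, for 54 total.

54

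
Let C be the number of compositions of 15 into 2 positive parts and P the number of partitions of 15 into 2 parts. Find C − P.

7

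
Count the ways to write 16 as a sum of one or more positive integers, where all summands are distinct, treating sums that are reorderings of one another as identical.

32

There are too many to list fully; the first 12 (by largest part) are:
16
15 + 1
14 + 2
13 + 3
13 + 2 + 1
12 + 4
12 + 3 + 1
11 + 5
11 + 4 + 1
11 + 3 + 2
10 + 6
10 + 5 + 1
…and 20 more, for 32 total.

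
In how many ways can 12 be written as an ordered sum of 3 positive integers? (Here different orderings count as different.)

A composition of 12 into 3 positive parts is chosen by placing 2 dividers among the 11 gaps between 12 units: C(11,2) = 55.

55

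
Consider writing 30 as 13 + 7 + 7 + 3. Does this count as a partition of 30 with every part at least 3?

Yes

The parts sum to 30, and the condition 'every summand is at least 3' holds.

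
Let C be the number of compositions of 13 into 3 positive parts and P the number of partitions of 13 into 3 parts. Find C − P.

Compositions: C(12,2) = 66.
Partitions of 13 into exactly 3 parts: 14.
Difference: 66 − 14 = 52.

52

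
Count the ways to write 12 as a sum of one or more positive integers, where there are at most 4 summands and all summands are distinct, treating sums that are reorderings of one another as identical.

They are:
12
11 + 1
10 + 2
9 + 3
9 + 2 + 1
8 + 4
8 + 3 + 1
7 + 5
7 + 4 + 1
7 + 3 + 2
6 + 5 + 1
6 + 4 + 2
6 + 3 + 2 + 1
5 + 4 + 3
5 + 4 + 2 + 1
Counting gives 15.

15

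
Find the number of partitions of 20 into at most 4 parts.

108

There are 108 such partitions.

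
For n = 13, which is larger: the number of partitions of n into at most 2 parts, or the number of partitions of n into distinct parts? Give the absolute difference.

11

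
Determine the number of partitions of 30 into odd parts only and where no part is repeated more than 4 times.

Counting exhaustively, 135 partitions satisfy the conditions.

135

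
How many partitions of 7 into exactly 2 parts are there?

Listing the qualifying partitions of 7:
6+1
5+2
4+3
Counting gives 3.

3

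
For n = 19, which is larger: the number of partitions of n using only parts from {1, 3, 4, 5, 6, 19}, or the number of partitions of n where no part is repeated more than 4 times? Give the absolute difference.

252

Partitions of 19 using only parts from {1, 3, 4, 5, 6, 19}: 73.
Partitions of 19 where no part is repeated more than 4 times: 325.
|73 − 325| = 252.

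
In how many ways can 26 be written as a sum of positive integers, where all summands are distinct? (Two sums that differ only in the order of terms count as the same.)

165

Counting exhaustively, 165 partitions satisfy the conditions.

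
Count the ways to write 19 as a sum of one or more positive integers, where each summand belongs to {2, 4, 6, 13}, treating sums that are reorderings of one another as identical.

Enumerating:
6, 13
2, 4, 13
2, 2, 2, 13
Counting gives 3.

3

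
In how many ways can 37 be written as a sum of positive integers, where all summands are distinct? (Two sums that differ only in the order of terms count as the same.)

A full systematic count gives 760.

760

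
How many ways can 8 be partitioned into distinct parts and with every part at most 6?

The partitions of 8 that satisfy the conditions:
6 + 2
5 + 3
5 + 2 + 1
4 + 3 + 1

4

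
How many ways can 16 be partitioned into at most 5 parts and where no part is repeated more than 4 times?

101

Counting exhaustively, 101 partitions satisfy the conditions.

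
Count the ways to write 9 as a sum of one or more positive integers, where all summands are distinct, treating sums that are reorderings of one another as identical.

They are:
9
8+1
7+2
6+3
6+2+1
5+4
5+3+1
4+3+2
That's 8 in total.

8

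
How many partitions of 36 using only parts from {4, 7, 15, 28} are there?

4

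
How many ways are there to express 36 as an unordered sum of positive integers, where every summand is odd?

Enumerating by decreasing first part gives 668 partitions in all.

668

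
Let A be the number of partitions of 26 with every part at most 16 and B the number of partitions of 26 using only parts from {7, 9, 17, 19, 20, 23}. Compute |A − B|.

2337

Partitions of 26 with every part at most 16: 2339.
Partitions of 26 using only parts from {7, 9, 17, 19, 20, 23}: 2.
|2339 − 2| = 2337.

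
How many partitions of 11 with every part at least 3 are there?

6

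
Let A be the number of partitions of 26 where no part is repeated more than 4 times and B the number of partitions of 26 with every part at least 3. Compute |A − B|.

1256

Partitions of 26 where no part is repeated more than 4 times: 1414.
Partitions of 26 with every part at least 3: 158.
|1414 − 158| = 1256.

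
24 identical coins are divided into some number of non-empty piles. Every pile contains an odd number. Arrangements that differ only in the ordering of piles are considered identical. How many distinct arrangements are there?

A full systematic count gives 122.

122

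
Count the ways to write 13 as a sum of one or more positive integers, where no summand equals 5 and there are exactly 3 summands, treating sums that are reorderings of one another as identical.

10

They are:
11,1,1
10,2,1
9,3,1
9,2,2
8,4,1
8,3,2
7,4,2
7,3,3
6,6,1
6,4,3
That's 10 in total.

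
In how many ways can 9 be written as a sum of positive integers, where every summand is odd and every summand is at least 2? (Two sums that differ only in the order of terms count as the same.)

2

Listing the qualifying partitions of 9:
9
3+3+3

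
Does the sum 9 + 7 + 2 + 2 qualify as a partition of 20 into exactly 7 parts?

The parts sum to 20, and the condition 'there are exactly 7 summands' is violated.

No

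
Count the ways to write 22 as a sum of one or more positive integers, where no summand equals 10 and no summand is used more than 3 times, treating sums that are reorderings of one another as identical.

Counting exhaustively, 434 partitions satisfy the conditions.

434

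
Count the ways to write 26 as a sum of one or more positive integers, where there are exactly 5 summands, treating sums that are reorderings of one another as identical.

221

Direct enumeration gives 221 partitions.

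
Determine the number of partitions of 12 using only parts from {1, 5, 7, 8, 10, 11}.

Enumerating:
11,1
10,1,1
8,1,1,1,1
7,5
7,1,1,1,1,1
5,5,1,1
5,1,1,1,1,1,1,1
1,1,1,1,1,1,1,1,1,1,1,1
Counting gives 8.

8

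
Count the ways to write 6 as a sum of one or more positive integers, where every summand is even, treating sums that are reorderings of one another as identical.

3

They are:
6
4,2
2,2,2
Counting gives 3.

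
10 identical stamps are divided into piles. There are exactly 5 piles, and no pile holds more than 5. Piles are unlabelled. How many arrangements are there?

The partitions of 10 that satisfy the conditions:
5+2+1+1+1
4+3+1+1+1
4+2+2+1+1
3+3+2+1+1
3+2+2+2+1
2+2+2+2+2
That's 6 in total.

6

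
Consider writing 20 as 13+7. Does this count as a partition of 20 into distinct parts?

Yes

The parts sum to 20, and the condition 'all summands are distinct' holds.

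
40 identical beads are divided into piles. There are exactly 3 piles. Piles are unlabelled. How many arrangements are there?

133

Enumerating by decreasing first part gives 133 partitions in all.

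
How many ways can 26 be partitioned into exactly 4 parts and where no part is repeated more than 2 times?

Enumerating by decreasing first part gives 128 partitions in all.

128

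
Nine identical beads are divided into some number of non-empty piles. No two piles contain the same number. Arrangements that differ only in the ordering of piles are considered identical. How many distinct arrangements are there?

8

They are:
9
1, 8
2, 7
3, 6
1, 2, 6
4, 5
1, 3, 5
2, 3, 4
That's 8 in total.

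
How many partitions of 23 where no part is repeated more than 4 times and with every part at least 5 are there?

21

Enumerating:
23
18,5
17,6
16,7
15,8
14,9
13,10
13,5,5
12,11
12,6,5
11,7,5
11,6,6
10,8,5
10,7,6
9,9,5
9,8,6
9,7,7
8,8,7
8,5,5,5
7,6,5,5
6,6,6,5
That's 21 in total.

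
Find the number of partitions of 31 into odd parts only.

Systematic enumeration (by largest part, then next-largest, …) yields 340.

340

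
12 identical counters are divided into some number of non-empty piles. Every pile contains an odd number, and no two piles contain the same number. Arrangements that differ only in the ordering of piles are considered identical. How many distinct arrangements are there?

Listing the qualifying partitions of 12:
1,11
3,9
5,7

3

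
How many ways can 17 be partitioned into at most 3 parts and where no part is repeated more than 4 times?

33

There are too many to list fully; the first 12 (by largest part) are:
17
16,1
15,2
15,1,1
14,3
14,2,1
13,4
13,3,1
13,2,2
12,5
12,4,1
12,3,2
…and 21 more, for 33 total.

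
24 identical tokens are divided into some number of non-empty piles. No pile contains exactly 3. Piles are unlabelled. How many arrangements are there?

783

Systematic enumeration (by largest part, then next-largest, …) yields 783.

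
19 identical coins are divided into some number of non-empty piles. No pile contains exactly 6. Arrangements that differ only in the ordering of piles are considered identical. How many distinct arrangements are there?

389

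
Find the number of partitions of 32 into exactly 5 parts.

Direct enumeration gives 480 partitions.

480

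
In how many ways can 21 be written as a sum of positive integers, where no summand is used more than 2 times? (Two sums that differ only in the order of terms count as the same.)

Direct enumeration gives 243 partitions.

243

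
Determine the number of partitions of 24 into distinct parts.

122

Enumerating by decreasing first part gives 122 partitions in all.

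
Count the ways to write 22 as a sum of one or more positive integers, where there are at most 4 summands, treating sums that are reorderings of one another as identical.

136

Direct enumeration gives 136 partitions.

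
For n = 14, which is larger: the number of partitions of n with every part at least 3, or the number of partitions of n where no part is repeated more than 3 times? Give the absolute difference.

69

Partitions of 14 with every part at least 3: 13.
Partitions of 14 where no part is repeated more than 3 times: 82.
|13 − 82| = 69.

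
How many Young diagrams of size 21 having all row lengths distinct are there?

Systematic enumeration (by largest part, then next-largest, …) yields 76.

76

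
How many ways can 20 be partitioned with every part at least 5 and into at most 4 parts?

The partitions of 20 that satisfy the conditions:
20
5 + 15
6 + 14
7 + 13
8 + 12
9 + 11
10 + 10
5 + 5 + 10
5 + 6 + 9
5 + 7 + 8
6 + 6 + 8
6 + 7 + 7
5 + 5 + 5 + 5

13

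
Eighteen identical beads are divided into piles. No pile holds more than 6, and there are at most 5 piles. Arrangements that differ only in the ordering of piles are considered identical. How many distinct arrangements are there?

There are too many to list fully; the first 12 (by largest part) are:
6+6+6
6+6+5+1
6+6+4+2
6+6+4+1+1
6+6+3+3
6+6+3+2+1
6+6+2+2+2
6+5+5+2
6+5+5+1+1
6+5+4+3
6+5+4+2+1
6+5+3+3+1
…and 17 more, for 29 total.

29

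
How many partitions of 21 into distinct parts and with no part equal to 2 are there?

44

There are too many to list fully; the first 12 (by largest part) are:
21
20,1
18,3
17,4
17,3,1
16,5
16,4,1
15,6
15,5,1
14,7
14,6,1
14,4,3
…and 32 more, for 44 total.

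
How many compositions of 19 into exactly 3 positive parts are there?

A composition of 19 into 3 positive parts is chosen by placing 2 dividers among the 18 gaps between 19 units: C(18,2) = 153.

153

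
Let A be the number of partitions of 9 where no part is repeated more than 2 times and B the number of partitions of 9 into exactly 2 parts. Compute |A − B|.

12

Partitions of 9 where no part is repeated more than 2 times: 16.
Partitions of 9 into exactly 2 parts: 4.
|16 − 4| = 12.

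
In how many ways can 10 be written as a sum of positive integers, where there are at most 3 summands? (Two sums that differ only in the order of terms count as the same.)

They are:
10
9 + 1
8 + 2
8 + 1 + 1
7 + 3
7 + 2 + 1
6 + 4
6 + 3 + 1
6 + 2 + 2
5 + 5
5 + 4 + 1
5 + 3 + 2
4 + 4 + 2
4 + 3 + 3

14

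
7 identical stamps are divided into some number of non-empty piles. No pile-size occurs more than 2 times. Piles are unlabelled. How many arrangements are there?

9

Enumerating:
7
1, 6
2, 5
1, 1, 5
3, 4
1, 2, 4
1, 3, 3
2, 2, 3
1, 1, 2, 3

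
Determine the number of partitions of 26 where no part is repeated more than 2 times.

A full systematic count gives 617.

617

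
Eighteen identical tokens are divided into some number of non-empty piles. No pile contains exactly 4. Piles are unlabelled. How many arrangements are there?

250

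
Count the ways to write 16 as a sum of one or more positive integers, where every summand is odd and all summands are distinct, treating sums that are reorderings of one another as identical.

5

They are:
15, 1
13, 3
11, 5
9, 7
7, 5, 3, 1
Counting gives 5.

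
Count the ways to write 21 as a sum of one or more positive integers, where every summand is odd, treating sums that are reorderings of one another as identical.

76

Direct enumeration gives 76 partitions.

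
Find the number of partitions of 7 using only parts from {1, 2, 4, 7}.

Enumerating:
7
4,2,1
4,1,1,1
2,2,2,1
2,2,1,1,1
2,1,1,1,1,1
1,1,1,1,1,1,1
That's 7 in total.

7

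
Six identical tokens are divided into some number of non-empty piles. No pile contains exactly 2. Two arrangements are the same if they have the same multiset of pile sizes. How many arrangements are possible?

6

They are:
6
1 + 5
1 + 1 + 4
3 + 3
1 + 1 + 1 + 3
1 + 1 + 1 + 1 + 1 + 1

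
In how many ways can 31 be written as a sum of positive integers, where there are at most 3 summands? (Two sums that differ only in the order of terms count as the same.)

Enumerating by decreasing first part gives 96 partitions in all.

96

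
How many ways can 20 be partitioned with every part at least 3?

A partial list (first 12 by largest part):
20
3,17
4,16
5,15
6,14
3,3,14
7,13
3,4,13
8,12
3,5,12
4,4,12
9,11
…and 37 more, for 49 total.

49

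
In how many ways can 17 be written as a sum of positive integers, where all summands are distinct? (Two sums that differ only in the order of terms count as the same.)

A partial list (first 12 by largest part):
17
1+16
2+15
3+14
1+2+14
4+13
1+3+13
5+12
1+4+12
2+3+12
6+11
1+5+11
…and 26 more, for 38 total.

38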